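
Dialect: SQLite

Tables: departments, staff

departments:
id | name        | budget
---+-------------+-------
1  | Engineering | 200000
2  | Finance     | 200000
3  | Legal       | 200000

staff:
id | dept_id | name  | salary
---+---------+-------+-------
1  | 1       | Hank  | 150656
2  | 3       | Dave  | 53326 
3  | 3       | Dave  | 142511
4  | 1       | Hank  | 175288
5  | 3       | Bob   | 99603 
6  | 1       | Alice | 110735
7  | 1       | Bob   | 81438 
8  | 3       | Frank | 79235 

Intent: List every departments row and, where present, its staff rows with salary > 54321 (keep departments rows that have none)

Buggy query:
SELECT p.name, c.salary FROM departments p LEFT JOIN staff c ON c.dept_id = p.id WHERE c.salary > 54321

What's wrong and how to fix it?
Bug: Filtering c.salary in WHERE discards the NULL rows produced by LEFT JOIN, turning it into an inner join

Fix: Put 'c.salary > 54321' in the JOIN's ON clause instead of WHERE

Corrected query:
SELECT p.name, c.salary FROM departments p LEFT JOIN staff c ON c.dept_id = p.id AND c.salary > 54321

Result:
name        | salary
------------+-------
Engineering | 81438 
Engineering | 110735
Engineering | 150656
Engineering | 175288
Finance     | NULL  
Legal       | 79235 
Legal       | 99603 
Legal       | 142511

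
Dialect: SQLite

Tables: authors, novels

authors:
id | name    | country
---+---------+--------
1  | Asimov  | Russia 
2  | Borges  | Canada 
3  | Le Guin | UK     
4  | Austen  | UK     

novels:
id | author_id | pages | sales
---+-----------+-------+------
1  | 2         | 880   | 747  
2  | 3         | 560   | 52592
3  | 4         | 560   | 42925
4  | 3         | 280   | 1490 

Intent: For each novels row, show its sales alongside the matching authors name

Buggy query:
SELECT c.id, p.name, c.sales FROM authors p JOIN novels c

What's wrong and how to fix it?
Bug: JOIN with no ON clause produces a cartesian product; every novels row pairs with every authors row

Fix: Specify the join condition linking the foreign key to the parent id

Corrected query:
SELECT c.id, p.name, c.sales FROM authors p JOIN novels c ON c.author_id = p.id

Result:
id | name    | sales
---+---------+------
1  | Borges  | 747  
2  | Le Guin | 52592
3  | Austen  | 42925
4  | Le Guin | 1490 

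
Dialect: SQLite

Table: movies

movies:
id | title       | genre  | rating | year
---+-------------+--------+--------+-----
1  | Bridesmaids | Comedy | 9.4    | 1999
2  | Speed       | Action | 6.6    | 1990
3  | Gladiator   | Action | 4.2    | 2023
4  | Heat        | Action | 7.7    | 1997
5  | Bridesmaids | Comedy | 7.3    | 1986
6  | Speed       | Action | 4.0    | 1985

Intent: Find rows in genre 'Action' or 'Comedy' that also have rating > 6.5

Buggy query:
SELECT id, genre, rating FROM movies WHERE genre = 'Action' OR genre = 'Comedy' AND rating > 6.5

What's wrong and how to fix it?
Bug: Without parentheses, AND is evaluated before OR, so the rating filter only applies to the 'Comedy' branch

Fix: Add parentheses around the OR so the AND applies to both alternatives

Corrected query:
SELECT id, genre, rating FROM movies WHERE (genre = 'Action' OR genre = 'Comedy') AND rating > 6.5

Result:
id | genre  | rating
---+--------+-------
1  | Comedy | 9.4   
2  | Action | 6.6   
4  | Action | 7.7   
5  | Comedy | 7.3   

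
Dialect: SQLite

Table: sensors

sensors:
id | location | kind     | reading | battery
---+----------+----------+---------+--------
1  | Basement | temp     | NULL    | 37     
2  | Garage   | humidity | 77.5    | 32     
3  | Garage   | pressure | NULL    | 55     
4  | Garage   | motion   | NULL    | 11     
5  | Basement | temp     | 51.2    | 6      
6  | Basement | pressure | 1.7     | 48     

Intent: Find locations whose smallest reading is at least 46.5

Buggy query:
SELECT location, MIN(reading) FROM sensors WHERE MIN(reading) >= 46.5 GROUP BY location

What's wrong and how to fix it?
Bug: Aggregates like MIN are computed per group after WHERE runs

Fix: Replace WHERE with HAVING after the GROUP BY

Corrected query:
SELECT location, MIN(reading) FROM sensors GROUP BY location HAVING MIN(reading) >= 46.5

Result:
location | MIN(reading)
---------+-------------
Garage   | 77.5        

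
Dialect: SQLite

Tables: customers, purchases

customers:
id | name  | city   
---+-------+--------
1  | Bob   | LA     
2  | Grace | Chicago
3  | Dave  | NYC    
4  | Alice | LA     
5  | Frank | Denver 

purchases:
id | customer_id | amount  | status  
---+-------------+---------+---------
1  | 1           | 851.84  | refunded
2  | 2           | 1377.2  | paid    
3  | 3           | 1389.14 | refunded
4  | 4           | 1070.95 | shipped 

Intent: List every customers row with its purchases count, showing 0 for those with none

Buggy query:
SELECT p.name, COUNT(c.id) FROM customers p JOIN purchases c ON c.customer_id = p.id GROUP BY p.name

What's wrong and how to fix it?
Bug: An inner join excludes parents with zero children

Fix: Switch to LEFT JOIN to retain unmatched parent rows

Corrected query:
SELECT p.name, COUNT(c.id) FROM customers p LEFT JOIN purchases c ON c.customer_id = p.id GROUP BY p.name

Result:
name  | COUNT(c.id)
------+------------
Alice | 1          
Bob   | 1          
Dave  | 1          
Frank | 0          
Grace | 1          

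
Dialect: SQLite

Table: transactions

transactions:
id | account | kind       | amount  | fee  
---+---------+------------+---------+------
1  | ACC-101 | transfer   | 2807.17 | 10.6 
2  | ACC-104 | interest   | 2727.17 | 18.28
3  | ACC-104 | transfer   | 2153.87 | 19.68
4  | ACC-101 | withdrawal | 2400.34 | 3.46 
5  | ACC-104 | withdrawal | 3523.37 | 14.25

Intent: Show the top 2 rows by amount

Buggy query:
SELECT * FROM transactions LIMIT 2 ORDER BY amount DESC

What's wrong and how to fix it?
Bug: LIMIT must come after ORDER BY

Fix: Sort with ORDER BY, then apply LIMIT

Corrected query:
SELECT * FROM transactions ORDER BY amount DESC LIMIT 2

Result:
id | account | kind       | amount  | fee  
---+---------+------------+---------+------
5  | ACC-104 | withdrawal | 3523.37 | 14.25
1  | ACC-101 | transfer   | 2807.17 | 10.6 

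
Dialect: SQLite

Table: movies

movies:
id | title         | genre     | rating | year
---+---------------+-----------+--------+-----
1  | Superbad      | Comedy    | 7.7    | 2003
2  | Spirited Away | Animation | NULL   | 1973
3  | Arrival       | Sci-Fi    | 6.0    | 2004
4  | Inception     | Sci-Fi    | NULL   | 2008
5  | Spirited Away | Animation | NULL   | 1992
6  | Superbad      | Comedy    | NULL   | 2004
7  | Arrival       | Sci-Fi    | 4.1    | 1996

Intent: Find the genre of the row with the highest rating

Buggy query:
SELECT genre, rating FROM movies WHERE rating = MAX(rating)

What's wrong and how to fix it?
Bug: MAX(rating) is an aggregate and cannot be used directly in WHERE

Fix: Wrap MAX in a scalar subquery so WHERE compares against a single value

Corrected query:
SELECT genre, rating FROM movies WHERE rating = (SELECT MAX(rating) FROM movies)

Result:
genre  | rating
-------+-------
Comedy | 7.7   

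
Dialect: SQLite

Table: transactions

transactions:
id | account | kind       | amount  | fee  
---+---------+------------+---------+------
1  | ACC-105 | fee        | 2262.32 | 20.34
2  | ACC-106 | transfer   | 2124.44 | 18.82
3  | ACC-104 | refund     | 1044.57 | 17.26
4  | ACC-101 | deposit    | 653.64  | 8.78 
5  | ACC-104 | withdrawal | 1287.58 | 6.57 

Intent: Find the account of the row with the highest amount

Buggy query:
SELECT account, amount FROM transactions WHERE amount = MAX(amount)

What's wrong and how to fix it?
Bug: WHERE is evaluated per row; an aggregate over the whole table isn't defined there

Fix: Use a subquery: WHERE amount = (SELECT MAX(amount) FROM transactions)

Corrected query:
SELECT account, amount FROM transactions WHERE amount = (SELECT MAX(amount) FROM transactions)

Result:
account | amount 
--------+--------
ACC-105 | 2262.32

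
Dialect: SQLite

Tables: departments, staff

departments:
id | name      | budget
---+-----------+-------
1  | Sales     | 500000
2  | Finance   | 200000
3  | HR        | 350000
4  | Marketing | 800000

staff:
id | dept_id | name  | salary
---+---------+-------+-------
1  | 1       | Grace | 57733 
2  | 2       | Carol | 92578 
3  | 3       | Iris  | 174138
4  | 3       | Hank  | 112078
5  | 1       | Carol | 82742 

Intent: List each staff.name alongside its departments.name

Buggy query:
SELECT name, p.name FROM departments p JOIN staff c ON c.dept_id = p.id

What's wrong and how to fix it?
Bug: 'name' exists in both joined tables, so the database can't tell which one is meant

Fix: Qualify the column with its table alias (c.name)

Corrected query:
SELECT c.name, p.name FROM departments p JOIN staff c ON c.dept_id = p.id

Result:
name  | name   
------+--------
Grace | Sales  
Carol | Finance
Iris  | HR     
Hank  | HR     
Carol | Sales  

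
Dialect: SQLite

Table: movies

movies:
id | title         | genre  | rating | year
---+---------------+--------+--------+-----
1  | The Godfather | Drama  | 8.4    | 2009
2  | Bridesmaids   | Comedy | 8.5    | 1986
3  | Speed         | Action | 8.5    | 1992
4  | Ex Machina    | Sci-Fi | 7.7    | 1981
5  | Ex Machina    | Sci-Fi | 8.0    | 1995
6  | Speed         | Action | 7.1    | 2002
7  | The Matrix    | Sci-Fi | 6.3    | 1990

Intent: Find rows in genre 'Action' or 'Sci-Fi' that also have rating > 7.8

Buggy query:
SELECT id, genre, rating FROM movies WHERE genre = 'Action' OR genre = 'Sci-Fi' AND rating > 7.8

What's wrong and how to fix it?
Bug: Without parentheses, AND is evaluated before OR, so the rating filter only applies to the 'Sci-Fi' branch

Fix: Add parentheses around the OR so the AND applies to both alternatives

Corrected query:
SELECT id, genre, rating FROM movies WHERE (genre = 'Action' OR genre = 'Sci-Fi') AND rating > 7.8

Result:
id | genre  | rating
---+--------+-------
3  | Action | 8.5   
5  | Sci-Fi | 8     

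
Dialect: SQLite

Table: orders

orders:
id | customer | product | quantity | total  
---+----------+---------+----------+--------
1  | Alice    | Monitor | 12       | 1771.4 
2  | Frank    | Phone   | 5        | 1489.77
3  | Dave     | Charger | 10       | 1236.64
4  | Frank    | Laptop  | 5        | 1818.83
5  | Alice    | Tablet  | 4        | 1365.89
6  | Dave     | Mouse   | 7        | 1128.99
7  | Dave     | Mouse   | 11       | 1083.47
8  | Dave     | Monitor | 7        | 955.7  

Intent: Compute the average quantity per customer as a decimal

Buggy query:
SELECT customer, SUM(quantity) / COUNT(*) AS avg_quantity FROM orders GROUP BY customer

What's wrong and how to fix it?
Bug: SUM(quantity) and COUNT(*) are both integers; the division truncates the fractional part

Fix: Cast one side to REAL so the division keeps the fractional part

Corrected query:
SELECT customer, SUM(quantity) * 1.0 / COUNT(*) AS avg_quantity FROM orders GROUP BY customer

Result:
customer | avg_quantity
---------+-------------
Alice    | 8           
Dave     | 8.75        
Frank    | 5           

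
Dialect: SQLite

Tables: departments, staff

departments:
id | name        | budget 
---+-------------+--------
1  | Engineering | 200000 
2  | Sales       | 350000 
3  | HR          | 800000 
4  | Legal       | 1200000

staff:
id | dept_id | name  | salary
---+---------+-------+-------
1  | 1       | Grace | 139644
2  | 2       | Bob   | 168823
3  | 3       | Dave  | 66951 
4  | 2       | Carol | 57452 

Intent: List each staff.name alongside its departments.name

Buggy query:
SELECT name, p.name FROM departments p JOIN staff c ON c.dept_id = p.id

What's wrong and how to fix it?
Bug: 'name' exists in both joined tables, so the database can't tell which one is meant

Fix: Qualify the column with its table alias (c.name)

Corrected query:
SELECT c.name, p.name FROM departments p JOIN staff c ON c.dept_id = p.id

Result:
name  | name       
------+------------
Grace | Engineering
Bob   | Sales      
Dave  | HR         
Carol | Sales      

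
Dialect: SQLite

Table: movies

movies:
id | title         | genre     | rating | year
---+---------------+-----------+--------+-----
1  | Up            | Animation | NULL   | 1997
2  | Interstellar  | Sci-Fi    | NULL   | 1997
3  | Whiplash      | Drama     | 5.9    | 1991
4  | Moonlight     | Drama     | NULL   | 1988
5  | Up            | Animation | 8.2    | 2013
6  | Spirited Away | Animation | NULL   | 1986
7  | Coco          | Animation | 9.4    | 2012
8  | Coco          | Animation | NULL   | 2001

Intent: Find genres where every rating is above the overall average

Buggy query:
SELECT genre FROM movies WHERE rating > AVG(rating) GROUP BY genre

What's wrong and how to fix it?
Bug: WHERE evaluates per row before aggregation, so AVG() is unavailable

Fix: Use a subquery for AVG and a HAVING MIN(...) filter so the condition holds for every row in the group

Corrected query:
SELECT genre FROM movies GROUP BY genre HAVING MIN(rating) > (SELECT AVG(rating) FROM movies)

Result:
genre    
---------
Animation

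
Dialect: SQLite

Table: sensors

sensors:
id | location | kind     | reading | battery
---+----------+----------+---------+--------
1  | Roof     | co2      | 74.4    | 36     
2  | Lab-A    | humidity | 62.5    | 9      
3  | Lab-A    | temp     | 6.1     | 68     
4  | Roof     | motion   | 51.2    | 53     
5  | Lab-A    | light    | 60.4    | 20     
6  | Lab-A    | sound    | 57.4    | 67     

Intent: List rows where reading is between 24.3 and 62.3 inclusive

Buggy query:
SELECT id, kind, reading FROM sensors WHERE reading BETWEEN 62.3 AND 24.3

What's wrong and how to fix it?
Bug: The bounds are reversed; BETWEEN a AND b requires a <= b to match anything

Fix: Swap the bounds so the smaller value comes first

Corrected query:
SELECT id, kind, reading FROM sensors WHERE reading BETWEEN 24.3 AND 62.3

Result:
id | kind   | reading
---+--------+--------
4  | motion | 51.2   
5  | light  | 60.4   
6  | sound  | 57.4   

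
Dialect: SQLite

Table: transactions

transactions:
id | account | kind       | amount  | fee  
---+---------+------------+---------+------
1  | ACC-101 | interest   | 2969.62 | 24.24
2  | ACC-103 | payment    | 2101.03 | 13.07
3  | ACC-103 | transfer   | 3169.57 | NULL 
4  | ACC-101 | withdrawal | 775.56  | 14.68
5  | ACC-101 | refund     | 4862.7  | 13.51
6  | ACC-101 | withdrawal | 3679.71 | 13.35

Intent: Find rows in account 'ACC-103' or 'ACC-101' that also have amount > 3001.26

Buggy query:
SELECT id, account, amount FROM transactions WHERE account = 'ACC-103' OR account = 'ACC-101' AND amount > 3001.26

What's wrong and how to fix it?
Bug: Without parentheses, AND is evaluated before OR, so the amount filter only applies to the 'ACC-101' branch

Fix: Add parentheses around the OR so the AND applies to both alternatives

Corrected query:
SELECT id, account, amount FROM transactions WHERE (account = 'ACC-103' OR account = 'ACC-101') AND amount > 3001.26

Result:
id | account | amount 
---+---------+--------
3  | ACC-103 | 3169.57
5  | ACC-101 | 4862.7 
6  | ACC-101 | 3679.71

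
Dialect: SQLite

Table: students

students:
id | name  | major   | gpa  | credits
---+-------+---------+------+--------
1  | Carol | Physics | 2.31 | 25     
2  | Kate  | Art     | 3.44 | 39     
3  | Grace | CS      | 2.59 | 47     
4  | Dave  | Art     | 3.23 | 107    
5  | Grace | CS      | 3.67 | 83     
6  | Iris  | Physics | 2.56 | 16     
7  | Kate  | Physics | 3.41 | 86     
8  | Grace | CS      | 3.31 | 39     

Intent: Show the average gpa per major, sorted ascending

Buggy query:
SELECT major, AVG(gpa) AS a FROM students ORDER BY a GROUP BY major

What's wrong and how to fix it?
Bug: GROUP BY must precede ORDER BY

Fix: Move ORDER BY to the end, after GROUP BY

Corrected query:
SELECT major, AVG(gpa) AS a FROM students GROUP BY major ORDER BY a

Result:
major   | a    
--------+------
Physics | 2.76 
CS      | 3.19 
Art     | 3.335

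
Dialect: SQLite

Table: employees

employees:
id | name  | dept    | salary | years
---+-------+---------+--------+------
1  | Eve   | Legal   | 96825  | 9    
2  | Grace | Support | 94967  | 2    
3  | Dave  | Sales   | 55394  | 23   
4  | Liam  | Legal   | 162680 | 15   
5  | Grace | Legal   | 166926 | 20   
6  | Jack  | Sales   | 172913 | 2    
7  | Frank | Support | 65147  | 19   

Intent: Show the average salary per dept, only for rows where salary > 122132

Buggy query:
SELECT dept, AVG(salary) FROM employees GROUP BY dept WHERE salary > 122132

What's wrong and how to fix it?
Bug: WHERE cannot follow GROUP BY

Fix: Place WHERE between FROM and GROUP BY

Corrected query:
SELECT dept, AVG(salary) FROM employees WHERE salary > 122132 GROUP BY dept

Result:
dept  | AVG(salary)
------+------------
Legal | 164803     
Sales | 172913     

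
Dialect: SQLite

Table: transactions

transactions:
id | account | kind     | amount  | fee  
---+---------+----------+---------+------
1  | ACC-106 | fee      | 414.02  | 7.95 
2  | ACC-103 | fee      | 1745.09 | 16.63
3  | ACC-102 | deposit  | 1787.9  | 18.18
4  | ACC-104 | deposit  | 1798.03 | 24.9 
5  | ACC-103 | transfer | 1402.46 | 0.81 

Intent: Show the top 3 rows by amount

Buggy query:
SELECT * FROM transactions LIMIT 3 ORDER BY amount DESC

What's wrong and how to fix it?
Bug: LIMIT must come after ORDER BY

Fix: Swap the clauses: ORDER BY first, then LIMIT

Corrected query:
SELECT * FROM transactions ORDER BY amount DESC LIMIT 3

Result:
id | account | kind    | amount  | fee  
---+---------+---------+---------+------
4  | ACC-104 | deposit | 1798.03 | 24.9 
3  | ACC-102 | deposit | 1787.9  | 18.18
2  | ACC-103 | fee     | 1745.09 | 16.63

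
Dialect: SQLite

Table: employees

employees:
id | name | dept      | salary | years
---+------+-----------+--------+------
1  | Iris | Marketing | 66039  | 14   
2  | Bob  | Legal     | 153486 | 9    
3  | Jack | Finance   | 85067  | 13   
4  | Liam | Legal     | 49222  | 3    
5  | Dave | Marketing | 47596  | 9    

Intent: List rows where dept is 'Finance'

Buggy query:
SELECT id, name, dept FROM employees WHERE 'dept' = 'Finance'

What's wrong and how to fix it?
Bug: Single quotes denote string literals in SQL; the column name is being compared as a constant string

Fix: Remove the quotes around the column name (or use double quotes for an identifier)

Corrected query:
SELECT id, name, dept FROM employees WHERE dept = 'Finance'

Result:
id | name | dept   
---+------+--------
3  | Jack | Finance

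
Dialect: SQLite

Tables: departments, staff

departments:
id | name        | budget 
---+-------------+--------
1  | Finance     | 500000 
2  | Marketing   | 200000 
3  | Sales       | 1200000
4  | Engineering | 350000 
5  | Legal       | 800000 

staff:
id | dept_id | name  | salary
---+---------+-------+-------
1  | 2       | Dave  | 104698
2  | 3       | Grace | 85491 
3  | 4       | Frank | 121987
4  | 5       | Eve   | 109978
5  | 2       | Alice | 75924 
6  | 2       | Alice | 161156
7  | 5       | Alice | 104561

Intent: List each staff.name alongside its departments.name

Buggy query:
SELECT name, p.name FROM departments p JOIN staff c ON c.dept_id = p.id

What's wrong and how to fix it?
Bug: 'name' exists in both joined tables, so the database can't tell which one is meant

Fix: Prefix ambiguous columns with the table alias

Corrected query:
SELECT c.name, p.name FROM departments p JOIN staff c ON c.dept_id = p.id

Result:
name  | name       
------+------------
Dave  | Marketing  
Grace | Sales      
Frank | Engineering
Eve   | Legal      
Alice | Marketing  
Alice | Marketing  
Alice | Legal      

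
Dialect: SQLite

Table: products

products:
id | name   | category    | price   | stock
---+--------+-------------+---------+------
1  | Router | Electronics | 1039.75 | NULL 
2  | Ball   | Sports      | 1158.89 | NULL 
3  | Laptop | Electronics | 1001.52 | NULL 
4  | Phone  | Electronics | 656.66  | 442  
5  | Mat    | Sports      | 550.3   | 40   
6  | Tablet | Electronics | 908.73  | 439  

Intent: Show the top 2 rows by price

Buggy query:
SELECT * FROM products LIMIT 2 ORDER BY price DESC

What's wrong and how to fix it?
Bug: LIMIT must come after ORDER BY

Fix: Swap the clauses: ORDER BY first, then LIMIT

Corrected query:
SELECT * FROM products ORDER BY price DESC LIMIT 2

Result:
id | name   | category    | price   | stock
---+--------+-------------+---------+------
2  | Ball   | Sports      | 1158.89 | NULL 
1  | Router | Electronics | 1039.75 | NULL 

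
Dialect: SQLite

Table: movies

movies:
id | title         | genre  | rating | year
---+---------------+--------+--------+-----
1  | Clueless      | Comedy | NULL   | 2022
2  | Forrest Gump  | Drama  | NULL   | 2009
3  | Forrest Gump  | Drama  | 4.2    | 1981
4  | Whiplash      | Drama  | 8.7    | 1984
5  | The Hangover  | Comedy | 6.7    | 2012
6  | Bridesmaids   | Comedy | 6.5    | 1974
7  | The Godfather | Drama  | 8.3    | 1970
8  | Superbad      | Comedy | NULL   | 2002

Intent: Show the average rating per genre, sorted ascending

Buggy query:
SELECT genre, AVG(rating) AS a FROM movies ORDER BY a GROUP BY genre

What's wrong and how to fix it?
Bug: GROUP BY must precede ORDER BY

Fix: Move ORDER BY to the end, after GROUP BY

Corrected query:
SELECT genre, AVG(rating) AS a FROM movies GROUP BY genre ORDER BY a

Result:
genre  | a       
-------+---------
Comedy | 6.6     
Drama  | 7.066667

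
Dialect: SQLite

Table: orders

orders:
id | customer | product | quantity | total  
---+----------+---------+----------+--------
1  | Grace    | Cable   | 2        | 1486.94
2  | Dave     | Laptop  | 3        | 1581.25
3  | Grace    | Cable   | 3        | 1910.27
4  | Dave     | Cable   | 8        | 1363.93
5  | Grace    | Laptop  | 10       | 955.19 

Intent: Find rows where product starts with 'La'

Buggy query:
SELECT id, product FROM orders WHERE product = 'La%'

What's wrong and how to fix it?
Bug: Wildcards only work with LIKE; '=' treats '%' as a literal character

Fix: Replace '=' with LIKE so 'La%' is treated as a pattern

Corrected query:
SELECT id, product FROM orders WHERE product LIKE 'La%'

Result:
id | product
---+--------
2  | Laptop 
5  | Laptop 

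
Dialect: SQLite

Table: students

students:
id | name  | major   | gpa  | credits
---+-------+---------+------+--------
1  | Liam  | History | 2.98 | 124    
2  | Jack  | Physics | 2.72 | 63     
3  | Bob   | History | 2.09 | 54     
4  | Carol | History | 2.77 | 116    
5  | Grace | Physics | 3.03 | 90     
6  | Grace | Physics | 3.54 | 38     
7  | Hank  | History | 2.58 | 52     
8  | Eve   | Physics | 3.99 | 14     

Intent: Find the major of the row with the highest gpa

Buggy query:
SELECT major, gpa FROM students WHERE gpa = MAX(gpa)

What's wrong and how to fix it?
Bug: WHERE is evaluated per row; an aggregate over the whole table isn't defined there

Fix: Wrap MAX in a scalar subquery so WHERE compares against a single value

Corrected query:
SELECT major, gpa FROM students WHERE gpa = (SELECT MAX(gpa) FROM students)

Result:
major   | gpa 
--------+-----
Physics | 3.99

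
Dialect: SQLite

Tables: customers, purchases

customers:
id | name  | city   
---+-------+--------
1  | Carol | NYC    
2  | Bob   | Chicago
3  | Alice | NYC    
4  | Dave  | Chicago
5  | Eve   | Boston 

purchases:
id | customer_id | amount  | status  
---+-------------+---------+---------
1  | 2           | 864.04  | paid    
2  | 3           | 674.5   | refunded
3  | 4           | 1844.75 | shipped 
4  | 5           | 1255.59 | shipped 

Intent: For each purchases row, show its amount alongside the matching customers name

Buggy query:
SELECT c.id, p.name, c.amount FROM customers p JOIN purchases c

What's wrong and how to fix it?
Bug: JOIN with no ON clause produces a cartesian product; every purchases row pairs with every customers row

Fix: Add ON c.customer_id = p.id to the JOIN

Corrected query:
SELECT c.id, p.name, c.amount FROM customers p JOIN purchases c ON c.customer_id = p.id

Result:
id | name  | amount 
---+-------+--------
1  | Bob   | 864.04 
2  | Alice | 674.5  
3  | Dave  | 1844.75
4  | Eve   | 1255.59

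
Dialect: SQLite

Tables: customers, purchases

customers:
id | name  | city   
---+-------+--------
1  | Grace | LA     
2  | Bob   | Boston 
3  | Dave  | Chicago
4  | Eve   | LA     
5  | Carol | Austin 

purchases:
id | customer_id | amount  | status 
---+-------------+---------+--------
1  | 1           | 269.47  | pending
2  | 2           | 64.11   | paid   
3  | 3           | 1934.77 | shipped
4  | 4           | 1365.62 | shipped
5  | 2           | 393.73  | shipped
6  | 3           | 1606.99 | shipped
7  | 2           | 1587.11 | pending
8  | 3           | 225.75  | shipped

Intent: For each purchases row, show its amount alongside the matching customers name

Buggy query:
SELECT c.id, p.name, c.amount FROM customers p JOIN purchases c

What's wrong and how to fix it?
Bug: JOIN with no ON clause produces a cartesian product; every purchases row pairs with every customers row

Fix: Add ON c.customer_id = p.id to the JOIN

Corrected query:
SELECT c.id, p.name, c.amount FROM customers p JOIN purchases c ON c.customer_id = p.id

Result:
id | name  | amount 
---+-------+--------
1  | Grace | 269.47 
2  | Bob   | 64.11  
3  | Dave  | 1934.77
4  | Eve   | 1365.62
5  | Bob   | 393.73 
6  | Dave  | 1606.99
7  | Bob   | 1587.11
8  | Dave  | 225.75 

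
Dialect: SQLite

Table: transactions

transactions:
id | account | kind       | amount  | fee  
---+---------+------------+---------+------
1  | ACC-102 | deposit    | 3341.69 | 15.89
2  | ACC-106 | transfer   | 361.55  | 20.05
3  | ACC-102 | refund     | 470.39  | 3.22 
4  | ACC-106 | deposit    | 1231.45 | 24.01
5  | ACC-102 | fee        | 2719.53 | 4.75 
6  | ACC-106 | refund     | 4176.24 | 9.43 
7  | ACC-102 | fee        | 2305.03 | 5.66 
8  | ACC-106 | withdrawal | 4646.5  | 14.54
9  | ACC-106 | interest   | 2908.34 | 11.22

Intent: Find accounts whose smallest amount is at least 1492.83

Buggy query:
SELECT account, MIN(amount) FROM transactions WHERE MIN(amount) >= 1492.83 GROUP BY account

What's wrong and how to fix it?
Bug: Aggregates like MIN are computed per group after WHERE runs

Fix: Replace WHERE with HAVING after the GROUP BY

Corrected query:
SELECT account, MIN(amount) FROM transactions GROUP BY account HAVING MIN(amount) >= 1492.83

Result:
(no rows)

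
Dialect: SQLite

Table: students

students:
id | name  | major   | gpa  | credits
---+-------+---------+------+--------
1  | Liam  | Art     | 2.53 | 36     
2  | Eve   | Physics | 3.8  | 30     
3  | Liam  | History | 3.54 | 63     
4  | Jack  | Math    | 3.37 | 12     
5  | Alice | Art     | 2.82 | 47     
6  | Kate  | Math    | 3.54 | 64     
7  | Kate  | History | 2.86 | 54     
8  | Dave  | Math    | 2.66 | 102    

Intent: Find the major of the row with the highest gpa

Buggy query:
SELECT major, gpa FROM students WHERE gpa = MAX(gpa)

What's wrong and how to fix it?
Bug: WHERE is evaluated per row; an aggregate over the whole table isn't defined there

Fix: Wrap MAX in a scalar subquery so WHERE compares against a single value

Corrected query:
SELECT major, gpa FROM students WHERE gpa = (SELECT MAX(gpa) FROM students)

Result:
major   | gpa
--------+----
Physics | 3.8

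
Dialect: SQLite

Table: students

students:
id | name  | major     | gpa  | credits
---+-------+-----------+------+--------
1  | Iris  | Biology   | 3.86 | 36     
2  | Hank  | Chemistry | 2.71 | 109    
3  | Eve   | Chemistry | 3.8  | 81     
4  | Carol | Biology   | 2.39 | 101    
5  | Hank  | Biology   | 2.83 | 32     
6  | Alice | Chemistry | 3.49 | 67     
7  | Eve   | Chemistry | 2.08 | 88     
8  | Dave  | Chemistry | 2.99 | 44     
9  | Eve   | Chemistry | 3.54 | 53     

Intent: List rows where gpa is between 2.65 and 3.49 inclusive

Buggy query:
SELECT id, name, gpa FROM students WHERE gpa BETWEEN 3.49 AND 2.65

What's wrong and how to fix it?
Bug: The bounds are reversed; BETWEEN a AND b requires a <= b to match anything

Fix: Write BETWEEN 2.65 AND 3.49

Corrected query:
SELECT id, name, gpa FROM students WHERE gpa BETWEEN 2.65 AND 3.49

Result:
id | name  | gpa 
---+-------+-----
2  | Hank  | 2.71
5  | Hank  | 2.83
6  | Alice | 3.49
8  | Dave  | 2.99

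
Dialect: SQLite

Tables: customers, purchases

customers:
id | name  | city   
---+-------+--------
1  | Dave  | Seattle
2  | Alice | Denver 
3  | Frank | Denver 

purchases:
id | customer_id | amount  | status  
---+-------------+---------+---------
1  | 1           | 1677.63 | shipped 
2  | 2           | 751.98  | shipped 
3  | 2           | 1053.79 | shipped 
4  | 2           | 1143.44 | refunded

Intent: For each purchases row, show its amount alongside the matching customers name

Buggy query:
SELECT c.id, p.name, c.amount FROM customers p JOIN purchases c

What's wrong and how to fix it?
Bug: Missing join condition: each purchases row is matched to all customers rows instead of just its own

Fix: Specify the join condition linking the foreign key to the parent id

Corrected query:
SELECT c.id, p.name, c.amount FROM customers p JOIN purchases c ON c.customer_id = p.id

Result:
id | name  | amount 
---+-------+--------
1  | Dave  | 1677.63
2  | Alice | 751.98 
3  | Alice | 1053.79
4  | Alice | 1143.44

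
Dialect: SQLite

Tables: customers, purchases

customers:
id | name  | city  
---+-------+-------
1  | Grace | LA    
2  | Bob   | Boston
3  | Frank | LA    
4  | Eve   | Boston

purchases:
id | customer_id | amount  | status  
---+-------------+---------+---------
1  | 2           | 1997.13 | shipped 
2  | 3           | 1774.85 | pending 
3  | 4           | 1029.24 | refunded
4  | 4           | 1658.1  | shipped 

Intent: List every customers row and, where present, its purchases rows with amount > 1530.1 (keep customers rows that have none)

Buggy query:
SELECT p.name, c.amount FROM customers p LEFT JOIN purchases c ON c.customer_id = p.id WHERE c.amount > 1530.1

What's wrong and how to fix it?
Bug: Filtering c.amount in WHERE discards the NULL rows produced by LEFT JOIN, turning it into an inner join

Fix: Move the right-table condition into the ON clause so unmatched parents are kept

Corrected query:
SELECT p.name, c.amount FROM customers p LEFT JOIN purchases c ON c.customer_id = p.id AND c.amount > 1530.1

Result:
name  | amount 
------+--------
Grace | NULL   
Bob   | 1997.13
Frank | 1774.85
Eve   | 1658.1 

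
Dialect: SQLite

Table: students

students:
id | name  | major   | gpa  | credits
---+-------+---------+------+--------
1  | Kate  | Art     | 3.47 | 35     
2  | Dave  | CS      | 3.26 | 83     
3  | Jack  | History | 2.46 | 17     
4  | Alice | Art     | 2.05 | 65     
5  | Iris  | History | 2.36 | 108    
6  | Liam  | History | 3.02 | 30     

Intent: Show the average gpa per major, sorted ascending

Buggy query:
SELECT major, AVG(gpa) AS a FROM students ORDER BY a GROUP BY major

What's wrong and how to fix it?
Bug: ORDER BY appears before GROUP BY; SQL clause order requires GROUP BY first

Fix: Move ORDER BY to the end, after GROUP BY

Corrected query:
SELECT major, AVG(gpa) AS a FROM students GROUP BY major ORDER BY a

Result:
major   | a       
--------+---------
History | 2.613333
Art     | 2.76    
CS      | 3.26    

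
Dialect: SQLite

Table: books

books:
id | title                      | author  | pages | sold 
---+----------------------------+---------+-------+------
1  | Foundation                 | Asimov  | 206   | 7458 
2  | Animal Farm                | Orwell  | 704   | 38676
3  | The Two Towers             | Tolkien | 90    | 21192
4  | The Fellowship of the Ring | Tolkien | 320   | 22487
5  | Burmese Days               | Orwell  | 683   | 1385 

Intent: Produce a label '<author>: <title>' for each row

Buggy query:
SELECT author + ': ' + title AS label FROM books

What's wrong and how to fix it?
Bug: '+' is numeric addition; on text columns SQLite converts them to 0 instead of concatenating

Fix: Use the || operator for string concatenation

Corrected query:
SELECT author || ': ' || title AS label FROM books

Result:
label                              
-----------------------------------
Asimov: Foundation                 
Orwell: Animal Farm                
Tolkien: The Two Towers            
Tolkien: The Fellowship of the Ring
Orwell: Burmese Days               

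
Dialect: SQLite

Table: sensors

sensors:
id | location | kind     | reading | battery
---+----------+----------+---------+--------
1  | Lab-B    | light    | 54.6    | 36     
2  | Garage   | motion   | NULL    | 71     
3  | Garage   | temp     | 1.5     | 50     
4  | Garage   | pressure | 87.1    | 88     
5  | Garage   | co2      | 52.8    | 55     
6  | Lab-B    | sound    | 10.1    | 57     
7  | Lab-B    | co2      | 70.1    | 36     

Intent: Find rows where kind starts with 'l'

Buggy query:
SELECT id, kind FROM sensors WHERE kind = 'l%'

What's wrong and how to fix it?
Bug: Wildcards only work with LIKE; '=' treats '%' as a literal character

Fix: Replace '=' with LIKE so 'l%' is treated as a pattern

Corrected query:
SELECT id, kind FROM sensors WHERE kind LIKE 'l%'

Result:
id | kind 
---+------
1  | light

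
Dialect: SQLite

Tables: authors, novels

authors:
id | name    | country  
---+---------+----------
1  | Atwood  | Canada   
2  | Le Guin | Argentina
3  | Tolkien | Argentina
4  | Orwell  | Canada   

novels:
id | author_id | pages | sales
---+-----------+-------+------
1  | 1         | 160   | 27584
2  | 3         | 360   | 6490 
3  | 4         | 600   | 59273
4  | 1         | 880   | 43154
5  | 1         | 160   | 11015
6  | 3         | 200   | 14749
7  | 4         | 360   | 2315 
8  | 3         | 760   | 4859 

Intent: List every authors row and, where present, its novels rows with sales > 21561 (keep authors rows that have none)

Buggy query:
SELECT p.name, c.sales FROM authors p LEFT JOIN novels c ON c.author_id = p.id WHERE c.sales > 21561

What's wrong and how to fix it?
Bug: A WHERE condition on the right-hand table after LEFT JOIN drops unmatched parents

Fix: Put 'c.sales > 21561' in the JOIN's ON clause instead of WHERE

Corrected query:
SELECT p.name, c.sales FROM authors p LEFT JOIN novels c ON c.author_id = p.id AND c.sales > 21561

Result:
name    | sales
--------+------
Atwood  | 27584
Atwood  | 43154
Le Guin | NULL 
Tolkien | NULL 
Orwell  | 59273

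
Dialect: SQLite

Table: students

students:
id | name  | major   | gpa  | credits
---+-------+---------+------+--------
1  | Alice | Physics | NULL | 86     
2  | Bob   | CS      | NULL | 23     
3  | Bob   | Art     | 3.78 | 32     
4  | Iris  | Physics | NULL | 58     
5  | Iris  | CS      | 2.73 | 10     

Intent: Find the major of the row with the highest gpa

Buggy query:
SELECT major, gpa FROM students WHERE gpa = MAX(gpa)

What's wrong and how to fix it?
Bug: MAX(gpa) is an aggregate and cannot be used directly in WHERE

Fix: Wrap MAX in a scalar subquery so WHERE compares against a single value

Corrected query:
SELECT major, gpa FROM students WHERE gpa = (SELECT MAX(gpa) FROM students)

Result:
major | gpa 
------+-----
Art   | 3.78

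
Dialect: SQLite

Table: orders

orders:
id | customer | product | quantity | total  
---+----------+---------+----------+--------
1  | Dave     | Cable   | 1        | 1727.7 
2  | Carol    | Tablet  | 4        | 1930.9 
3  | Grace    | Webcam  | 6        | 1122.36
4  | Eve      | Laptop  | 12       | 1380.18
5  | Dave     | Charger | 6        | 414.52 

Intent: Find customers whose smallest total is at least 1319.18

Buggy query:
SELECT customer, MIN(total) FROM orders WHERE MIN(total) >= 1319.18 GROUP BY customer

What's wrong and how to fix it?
Bug: Aggregates like MIN are computed per group after WHERE runs

Fix: Replace WHERE with HAVING after the GROUP BY

Corrected query:
SELECT customer, MIN(total) FROM orders GROUP BY customer HAVING MIN(total) >= 1319.18

Result:
customer | MIN(total)
---------+-----------
Carol    | 1930.9    
Eve      | 1380.18   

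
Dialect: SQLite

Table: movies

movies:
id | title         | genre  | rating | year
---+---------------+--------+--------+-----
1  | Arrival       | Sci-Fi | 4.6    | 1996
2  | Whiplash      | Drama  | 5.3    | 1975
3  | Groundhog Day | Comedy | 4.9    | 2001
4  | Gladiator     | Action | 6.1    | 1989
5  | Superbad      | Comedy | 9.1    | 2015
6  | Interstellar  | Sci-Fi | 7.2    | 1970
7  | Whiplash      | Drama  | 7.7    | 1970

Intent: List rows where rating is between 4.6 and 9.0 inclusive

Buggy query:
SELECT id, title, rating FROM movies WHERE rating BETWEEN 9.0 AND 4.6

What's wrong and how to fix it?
Bug: The bounds are reversed; BETWEEN a AND b requires a <= b to match anything

Fix: Swap the bounds so the smaller value comes first

Corrected query:
SELECT id, title, rating FROM movies WHERE rating BETWEEN 4.6 AND 9.0

Result:
id | title         | rating
---+---------------+-------
1  | Arrival       | 4.6   
2  | Whiplash      | 5.3   
3  | Groundhog Day | 4.9   
4  | Gladiator     | 6.1   
6  | Interstellar  | 7.2   
7  | Whiplash      | 7.7   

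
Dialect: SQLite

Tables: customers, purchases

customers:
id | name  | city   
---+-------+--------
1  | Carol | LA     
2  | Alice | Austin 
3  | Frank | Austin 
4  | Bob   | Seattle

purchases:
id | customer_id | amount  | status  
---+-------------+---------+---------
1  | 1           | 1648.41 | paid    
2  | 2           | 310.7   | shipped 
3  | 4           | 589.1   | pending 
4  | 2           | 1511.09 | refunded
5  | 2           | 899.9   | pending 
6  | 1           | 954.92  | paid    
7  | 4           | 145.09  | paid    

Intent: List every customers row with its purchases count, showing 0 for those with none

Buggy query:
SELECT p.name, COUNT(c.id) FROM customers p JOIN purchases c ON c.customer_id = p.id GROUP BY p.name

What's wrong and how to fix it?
Bug: INNER JOIN drops customers rows that have no matching purchases rows

Fix: Switch to LEFT JOIN to retain unmatched parent rows

Corrected query:
SELECT p.name, COUNT(c.id) FROM customers p LEFT JOIN purchases c ON c.customer_id = p.id GROUP BY p.name

Result:
name  | COUNT(c.id)
------+------------
Alice | 3          
Bob   | 2          
Carol | 2          
Frank | 0          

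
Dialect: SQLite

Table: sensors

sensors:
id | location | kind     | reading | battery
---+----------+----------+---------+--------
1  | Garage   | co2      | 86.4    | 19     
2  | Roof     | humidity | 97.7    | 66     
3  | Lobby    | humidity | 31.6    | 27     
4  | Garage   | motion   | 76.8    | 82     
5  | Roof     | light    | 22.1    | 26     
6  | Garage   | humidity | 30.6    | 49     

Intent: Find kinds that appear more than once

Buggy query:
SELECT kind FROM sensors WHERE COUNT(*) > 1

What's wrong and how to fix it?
Bug: WHERE can't reference COUNT(*); aggregates are computed after WHERE

Fix: Group first, then use HAVING for the count condition

Corrected query:
SELECT kind FROM sensors GROUP BY kind HAVING COUNT(*) > 1

Result:
kind    
--------
humidity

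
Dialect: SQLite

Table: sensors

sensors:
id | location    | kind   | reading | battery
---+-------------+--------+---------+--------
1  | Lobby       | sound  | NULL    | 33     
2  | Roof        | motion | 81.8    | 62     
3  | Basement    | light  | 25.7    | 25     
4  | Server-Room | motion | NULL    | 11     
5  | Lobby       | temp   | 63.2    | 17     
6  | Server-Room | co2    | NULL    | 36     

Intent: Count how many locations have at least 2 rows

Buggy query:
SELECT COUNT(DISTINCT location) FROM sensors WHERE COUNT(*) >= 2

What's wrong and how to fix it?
Bug: WHERE filters individual rows, not groups, so a group-level COUNT is invalid there

Fix: Use a subquery that GROUPs and filters with HAVING, then count its rows

Corrected query:
SELECT COUNT(*) FROM (SELECT location FROM sensors GROUP BY location HAVING COUNT(*) >= 2)

Result:
COUNT(*)
--------
2       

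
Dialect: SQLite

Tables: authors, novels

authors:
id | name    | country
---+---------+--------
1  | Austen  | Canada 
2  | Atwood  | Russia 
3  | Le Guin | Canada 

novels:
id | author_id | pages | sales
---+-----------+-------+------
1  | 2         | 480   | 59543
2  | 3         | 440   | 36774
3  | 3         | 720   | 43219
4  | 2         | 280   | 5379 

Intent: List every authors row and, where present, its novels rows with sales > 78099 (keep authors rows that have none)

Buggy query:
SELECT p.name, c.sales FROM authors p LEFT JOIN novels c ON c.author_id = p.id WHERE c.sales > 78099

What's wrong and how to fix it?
Bug: A WHERE condition on the right-hand table after LEFT JOIN drops unmatched parents

Fix: Put 'c.sales > 78099' in the JOIN's ON clause instead of WHERE

Corrected query:
SELECT p.name, c.sales FROM authors p LEFT JOIN novels c ON c.author_id = p.id AND c.sales > 78099

Result:
name    | sales
--------+------
Austen  | NULL 
Atwood  | NULL 
Le Guin | NULL 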